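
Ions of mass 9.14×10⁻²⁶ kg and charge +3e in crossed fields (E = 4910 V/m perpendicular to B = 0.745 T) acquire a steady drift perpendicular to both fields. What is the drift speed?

The steady drift has the magnetic force balancing the electric force, so v_d = E/B.
v_d = 4910/0.745 = 6590 m/s.

v_d ≈ 6590 m/s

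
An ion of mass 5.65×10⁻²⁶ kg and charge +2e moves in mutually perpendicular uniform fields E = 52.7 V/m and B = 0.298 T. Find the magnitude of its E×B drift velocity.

v_d ≈ 177 m/s

The steady drift has the magnetic force balancing the electric force, so v_d = E/B.
v_d = 52.7/0.298 = 177 m/s.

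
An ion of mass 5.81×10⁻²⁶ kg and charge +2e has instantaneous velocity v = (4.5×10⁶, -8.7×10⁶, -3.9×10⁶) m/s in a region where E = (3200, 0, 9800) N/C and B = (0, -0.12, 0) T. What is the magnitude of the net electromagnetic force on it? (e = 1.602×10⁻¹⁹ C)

v×B = (-4.68×10⁵, 0, -5.40×10⁵) N/C.
E + v×B = (-4.65×10⁵, 0, -5.30×10⁵) N/C.
F = q(E + v×B) = (3.204×10⁻¹⁹ C)·(-4.65×10⁵, 0, -5.30×10⁵) = (-1.49×10⁻¹³, 0, -1.70×10⁻¹³) N.
|F| = 2.26×10⁻¹³ N.

|F| ≈ 2.26×10⁻¹³ N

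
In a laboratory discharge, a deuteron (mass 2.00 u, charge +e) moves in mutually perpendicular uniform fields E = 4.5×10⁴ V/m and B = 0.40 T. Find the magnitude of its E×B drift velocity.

In crossed fields the guiding centre drifts at v_d = |E×B|/B² = E/B, independent of charge and mass.
v_d = 4.5×10⁴/0.40 = 1.1×10⁵ m/s.

v_d ≈ 1.1×10⁵ m/s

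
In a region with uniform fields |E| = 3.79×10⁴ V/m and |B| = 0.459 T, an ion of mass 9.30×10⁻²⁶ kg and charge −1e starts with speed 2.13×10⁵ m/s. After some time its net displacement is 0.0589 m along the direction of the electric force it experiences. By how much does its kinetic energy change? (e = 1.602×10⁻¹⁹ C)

The magnetic force is always ⟂ v and does no work; only the electric force changes KE.
ΔKE = F_E · d = |q|E d = (1.602×10⁻¹⁹)(3.79×10⁴)(0.0589) ≈ 3.58×10⁻¹⁶ J.

ΔKE ≈ 3.58×10⁻¹⁶ J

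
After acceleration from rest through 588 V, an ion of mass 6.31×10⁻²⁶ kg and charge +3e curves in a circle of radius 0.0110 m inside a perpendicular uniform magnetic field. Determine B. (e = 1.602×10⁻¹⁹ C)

v = √(2|q|V/m) = √(2·4.806×10⁻¹⁹·588/6.31×10⁻²⁶) ≈ 9.464×10⁴ m/s.
B = mv/(|q|r) = (6.31×10⁻²⁶)(9.464×10⁴)/((4.806×10⁻¹⁹)(0.0110)) ≈ 1.13 T.

B ≈ 1.13 T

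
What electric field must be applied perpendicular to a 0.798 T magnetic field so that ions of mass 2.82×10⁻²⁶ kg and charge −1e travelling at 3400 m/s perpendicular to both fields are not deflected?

E = 2710 V/m

For straight-line motion qE = qvB, so E = vB.
E = 3400 × 0.798 = 2710 V/m.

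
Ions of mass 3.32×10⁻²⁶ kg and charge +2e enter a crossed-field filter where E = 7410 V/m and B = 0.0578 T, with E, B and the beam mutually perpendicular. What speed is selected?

v = 1.28×10⁵ m/s

Straight-line motion ⇒ electric and magnetic forces cancel, so E = vB.
v = E/B = 7410/0.0578 = 1.28×10⁵ m/s.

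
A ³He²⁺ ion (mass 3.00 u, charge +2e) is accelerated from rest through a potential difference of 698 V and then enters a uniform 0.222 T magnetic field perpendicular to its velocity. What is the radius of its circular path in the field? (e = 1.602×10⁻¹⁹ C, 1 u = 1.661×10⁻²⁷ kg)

r ≈ 0.0210 m

Acceleration: |q|V = ½mv² ⇒ v = √(2|q|V/m) = √(2·3.204×10⁻¹⁹·698/4.983×10⁻²⁷) ≈ 2.996×10⁵ m/s.
In the field: r = mv/(|q|B) = (4.983×10⁻²⁷)(2.996×10⁵)/((3.204×10⁻¹⁹)(0.222)) ≈ 0.0210 m.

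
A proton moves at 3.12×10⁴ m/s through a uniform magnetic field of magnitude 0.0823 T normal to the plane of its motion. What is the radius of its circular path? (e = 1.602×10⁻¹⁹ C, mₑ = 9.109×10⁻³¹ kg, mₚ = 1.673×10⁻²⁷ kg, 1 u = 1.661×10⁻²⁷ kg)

The magnetic force provides the centripetal force: |q|vB = mv²/r.
r = mv/(|q|B) = (1.673×10⁻²⁷)(3.12×10⁴)/((1.602×10⁻¹⁹)(0.0823)) ≈ 3.96×10⁻³ m.

r ≈ 3.96×10⁻³ m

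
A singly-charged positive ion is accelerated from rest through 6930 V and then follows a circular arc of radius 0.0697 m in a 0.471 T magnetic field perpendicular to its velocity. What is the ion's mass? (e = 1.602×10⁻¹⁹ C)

m ≈ 1.25×10⁻²⁶ kg

Combine |q|V = ½mv² and r = mv/(|q|B): eliminate v to get m = qB²r²/(2V).
m = (1.602×10⁻¹⁹)(0.471)²(0.0697)²/(2·6930) ≈ 1.25×10⁻²⁶ kg.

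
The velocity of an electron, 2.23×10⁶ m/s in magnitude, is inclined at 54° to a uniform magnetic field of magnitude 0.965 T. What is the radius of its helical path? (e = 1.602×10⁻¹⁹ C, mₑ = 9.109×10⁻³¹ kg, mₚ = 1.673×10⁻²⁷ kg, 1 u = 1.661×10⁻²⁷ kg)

r ≈ 1.06×10⁻⁵ m

v⊥ = v sinθ = 2.23×10⁶·sin54° ≈ 1.804×10⁶ m/s.
r = m v⊥/(|q|B) = (9.109×10⁻³¹)(1.804×10⁶)/((1.602×10⁻¹⁹)(0.965)) ≈ 1.06×10⁻⁵ m.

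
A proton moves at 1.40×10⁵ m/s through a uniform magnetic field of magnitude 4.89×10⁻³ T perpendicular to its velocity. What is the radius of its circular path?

The magnetic force provides the centripetal force: |q|vB = mv²/r.
r = mv/(|q|B) = (1.673×10⁻²⁷)(1.40×10⁵)/((1.602×10⁻¹⁹)(4.89×10⁻³)) ≈ 0.299 m.

r ≈ 0.299 m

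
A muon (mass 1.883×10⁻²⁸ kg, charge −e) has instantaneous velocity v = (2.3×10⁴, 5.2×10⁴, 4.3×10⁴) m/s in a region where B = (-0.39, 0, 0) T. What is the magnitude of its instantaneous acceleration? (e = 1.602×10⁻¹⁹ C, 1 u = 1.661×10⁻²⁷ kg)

v×B = (0, -1.68×10⁴, 2.03×10⁴) N/C.
F = q v×B = (−1.602×10⁻¹⁹ C)·(0, -1.68×10⁴, 2.03×10⁴) = (0, 2.69×10⁻¹⁵, -3.25×10⁻¹⁵) N.
|a| = |F|/m = 4.216×10⁻¹⁵/1.883×10⁻²⁸ ≈ 2.24×10¹³ m/s².

|a| ≈ 2.24×10¹³ m/s²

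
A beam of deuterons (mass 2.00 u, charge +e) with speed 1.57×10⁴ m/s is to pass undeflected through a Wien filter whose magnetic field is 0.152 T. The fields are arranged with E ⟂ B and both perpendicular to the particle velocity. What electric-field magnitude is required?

For straight-line motion qE = qvB, so E = vB.
E = 1.57×10⁴ × 0.152 = 2390 V/m.

E = 2390 V/m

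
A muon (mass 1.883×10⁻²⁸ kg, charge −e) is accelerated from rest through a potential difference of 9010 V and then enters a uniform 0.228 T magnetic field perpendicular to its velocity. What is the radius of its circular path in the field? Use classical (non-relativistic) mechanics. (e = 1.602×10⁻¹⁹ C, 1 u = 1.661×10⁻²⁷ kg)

Acceleration: |q|V = ½mv² ⇒ v = √(2|q|V/m) = √(2·1.602×10⁻¹⁹·9010/1.883×10⁻²⁸) ≈ 3.915×10⁶ m/s.
In the field: r = mv/(|q|B) = (1.883×10⁻²⁸)(3.915×10⁶)/((1.602×10⁻¹⁹)(0.228)) ≈ 0.0202 m.

r ≈ 0.0202 m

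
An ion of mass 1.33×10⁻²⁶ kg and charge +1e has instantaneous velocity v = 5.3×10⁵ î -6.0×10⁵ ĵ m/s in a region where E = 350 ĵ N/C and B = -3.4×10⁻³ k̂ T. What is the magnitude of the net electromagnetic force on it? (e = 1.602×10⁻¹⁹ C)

v×B = (2040, 1800, 0) N/C.
E + v×B = (2040, 2150, 0) N/C.
F = q(E + v×B) = (1.602×10⁻¹⁹ C)·(2040, 2150, 0) = (3.27×10⁻¹⁶, 3.45×10⁻¹⁶, 0) N.
|F| = 4.75×10⁻¹⁶ N.

|F| ≈ 4.75×10⁻¹⁶ N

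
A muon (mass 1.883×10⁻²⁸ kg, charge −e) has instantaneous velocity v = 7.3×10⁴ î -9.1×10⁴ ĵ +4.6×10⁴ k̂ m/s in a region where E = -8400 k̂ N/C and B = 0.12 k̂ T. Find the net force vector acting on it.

v×B = (-1.09×10⁴, -8760, 0) N/C.
E + v×B = (-1.09×10⁴, -8760, -8400) N/C.
F = q(E + v×B) = (−1.602×10⁻¹⁹ C)·(-1.09×10⁴, -8760, -8400) = (1.75×10⁻¹⁵, 1.40×10⁻¹⁵, 1.35×10⁻¹⁵) N.

F ≈ (1.75×10⁻¹⁵, 1.40×10⁻¹⁵, 1.35×10⁻¹⁵) N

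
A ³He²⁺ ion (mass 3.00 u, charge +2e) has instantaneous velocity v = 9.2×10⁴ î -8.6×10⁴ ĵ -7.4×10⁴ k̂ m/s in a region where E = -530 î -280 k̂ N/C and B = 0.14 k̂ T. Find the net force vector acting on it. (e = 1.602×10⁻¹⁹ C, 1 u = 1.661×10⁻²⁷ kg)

v×B = (-1.20×10⁴, -1.29×10⁴, 0) N/C.
E + v×B = (-1.26×10⁴, -1.29×10⁴, -280) N/C.
F = q(E + v×B) = (3.204×10⁻¹⁹ C)·(-1.26×10⁴, -1.29×10⁴, -280) = (-4.03×10⁻¹⁵, -4.13×10⁻¹⁵, -8.97×10⁻¹⁷) N.

F ≈ (-4.03×10⁻¹⁵, -4.13×10⁻¹⁵, -8.97×10⁻¹⁷) N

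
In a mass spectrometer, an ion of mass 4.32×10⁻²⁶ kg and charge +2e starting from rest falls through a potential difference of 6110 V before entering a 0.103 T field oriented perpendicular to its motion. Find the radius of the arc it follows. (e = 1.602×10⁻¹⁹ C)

Acceleration: |q|V = ½mv² ⇒ v = √(2|q|V/m) = √(2·3.204×10⁻¹⁹·6110/4.32×10⁻²⁶) ≈ 3.011×10⁵ m/s.
In the field: r = mv/(|q|B) = (4.32×10⁻²⁶)(3.011×10⁵)/((3.204×10⁻¹⁹)(0.103)) ≈ 0.394 m.

r ≈ 0.394 m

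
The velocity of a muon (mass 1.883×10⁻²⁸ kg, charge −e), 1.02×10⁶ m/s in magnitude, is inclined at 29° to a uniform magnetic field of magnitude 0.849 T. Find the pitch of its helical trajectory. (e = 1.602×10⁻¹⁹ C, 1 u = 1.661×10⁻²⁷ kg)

p ≈ 7.76×10⁻³ m

v∥ = v cosθ = 1.02×10⁶·cos29° ≈ 8.921×10⁵ m/s.
T = 2πm/(|q|B) = 2π(1.883×10⁻²⁸)/((1.602×10⁻¹⁹)(0.849)) ≈ 8.699×10⁻⁹ s.
pitch = v∥ T = (8.921×10⁵)(8.699×10⁻⁹) ≈ 7.76×10⁻³ m.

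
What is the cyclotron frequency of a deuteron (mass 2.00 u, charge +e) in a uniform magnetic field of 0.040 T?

f ≈ 3.1×10⁵ Hz

f = |q|B/(2πm).
f = (1.602×10⁻¹⁹)(0.040)/(2π·3.322×10⁻²⁷) ≈ 3.1×10⁵ Hz.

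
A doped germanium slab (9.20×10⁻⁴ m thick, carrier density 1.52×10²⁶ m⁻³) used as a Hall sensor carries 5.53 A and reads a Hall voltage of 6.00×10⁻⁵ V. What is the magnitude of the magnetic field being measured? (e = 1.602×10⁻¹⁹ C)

B ≈ 0.243 T

From V_H = IB/(n e t), B = V_H n e t / I.
B = (6.00×10⁻⁵)(1.52×10²⁶)(1.602×10⁻¹⁹)(9.20×10⁻⁴)/5.53 ≈ 0.243 T.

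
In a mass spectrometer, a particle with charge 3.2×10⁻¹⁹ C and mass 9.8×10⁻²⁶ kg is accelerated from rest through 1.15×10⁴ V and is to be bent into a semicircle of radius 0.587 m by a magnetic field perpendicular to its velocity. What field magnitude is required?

B ≈ 0.143 T

v = √(2|q|V/m) = √(2·3.2×10⁻¹⁹·1.15×10⁴/9.8×10⁻²⁶) ≈ 2.740×10⁵ m/s.
B = mv/(|q|r) = (9.8×10⁻²⁶)(2.740×10⁵)/((3.2×10⁻¹⁹)(0.587)) ≈ 0.143 T.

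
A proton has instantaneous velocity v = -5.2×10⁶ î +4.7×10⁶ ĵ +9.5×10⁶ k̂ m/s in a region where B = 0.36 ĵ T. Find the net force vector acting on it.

v×B = (-3.42×10⁶, 0, -1.87×10⁶) N/C.
F = q v×B = (1.602×10⁻¹⁹ C)·(-3.42×10⁶, 0, -1.87×10⁶) = (-5.48×10⁻¹³, 0, -3.00×10⁻¹³) N.

F ≈ (-5.48×10⁻¹³, 0, -3.00×10⁻¹³) N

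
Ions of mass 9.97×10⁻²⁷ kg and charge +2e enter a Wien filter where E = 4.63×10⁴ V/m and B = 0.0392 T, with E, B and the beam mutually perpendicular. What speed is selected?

For undeflected motion the electric and magnetic forces balance: qE = qvB.
v = E/B = 4.63×10⁴/0.0392 = 1.18×10⁶ m/s.

v = 1.18×10⁶ m/s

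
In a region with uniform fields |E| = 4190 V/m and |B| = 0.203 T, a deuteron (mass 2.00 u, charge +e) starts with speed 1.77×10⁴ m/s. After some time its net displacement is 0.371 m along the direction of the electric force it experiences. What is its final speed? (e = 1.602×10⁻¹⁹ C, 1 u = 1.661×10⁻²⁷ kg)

v_f ≈ 3.88×10⁵ m/s

B does no work; ΔKE = |q|E d.
½mv_f² = ½mv₀² + |q|Ed = ½(3.322×10⁻²⁷)(1.77×10⁴)² + (1.602×10⁻¹⁹)(4190)(0.371) ≈ 5.204×10⁻¹⁹ J + 2.490×10⁻¹⁶ J ≈ 2.495×10⁻¹⁶ J.
v_f = √(2·2.495×10⁻¹⁶/3.322×10⁻²⁷) ≈ 3.88×10⁵ m/s.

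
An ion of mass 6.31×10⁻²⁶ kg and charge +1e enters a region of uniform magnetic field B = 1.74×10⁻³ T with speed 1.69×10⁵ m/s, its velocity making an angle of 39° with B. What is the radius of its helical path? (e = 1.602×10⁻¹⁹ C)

r ≈ 24.1 m

v⊥ = v sinθ = 1.69×10⁵·sin39° ≈ 1.064×10⁵ m/s.
r = m v⊥/(|q|B) = (6.31×10⁻²⁶)(1.064×10⁵)/((1.602×10⁻¹⁹)(1.74×10⁻³)) ≈ 24.1 m.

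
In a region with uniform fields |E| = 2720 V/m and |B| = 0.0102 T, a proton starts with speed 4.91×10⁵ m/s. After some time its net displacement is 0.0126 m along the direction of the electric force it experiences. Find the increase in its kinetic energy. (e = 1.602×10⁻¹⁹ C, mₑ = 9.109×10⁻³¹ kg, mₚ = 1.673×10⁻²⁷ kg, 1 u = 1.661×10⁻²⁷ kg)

ΔKE ≈ 5.49×10⁻¹⁸ J

The magnetic force is always ⟂ v and does no work; only the electric force changes KE.
ΔKE = F_E · d = |q|E d = (1.602×10⁻¹⁹)(2720)(0.0126) ≈ 5.49×10⁻¹⁸ J.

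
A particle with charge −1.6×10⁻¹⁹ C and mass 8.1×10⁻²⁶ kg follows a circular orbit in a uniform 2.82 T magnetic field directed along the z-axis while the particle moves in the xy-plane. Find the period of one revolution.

T ≈ 1.13×10⁻⁶ s

The cyclotron period depends only on m, q, B: T = 2πm/(|q|B).
T = 2π(8.1×10⁻²⁶)/((1.6×10⁻¹⁹)(2.82)) ≈ 1.13×10⁻⁶ s.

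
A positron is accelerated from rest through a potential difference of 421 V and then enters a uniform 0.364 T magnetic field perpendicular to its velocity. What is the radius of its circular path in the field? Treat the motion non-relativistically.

r ≈ 1.90×10⁻⁴ m

Acceleration: |q|V = ½mv² ⇒ v = √(2|q|V/m) = √(2·1.602×10⁻¹⁹·421/9.109×10⁻³¹) ≈ 1.217×10⁷ m/s.
In the field: r = mv/(|q|B) = (9.109×10⁻³¹)(1.217×10⁷)/((1.602×10⁻¹⁹)(0.364)) ≈ 1.90×10⁻⁴ m.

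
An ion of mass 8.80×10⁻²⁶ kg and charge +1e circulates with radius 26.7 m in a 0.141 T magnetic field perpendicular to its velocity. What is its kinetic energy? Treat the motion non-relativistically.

KE ≈ 1.29×10⁷ eV

v = |q|Br/m, then KE = ½mv² = (qBr)²/(2m).
v = (1.602×10⁻¹⁹)(0.141)(26.7)/8.80×10⁻²⁶ ≈ 6.853×10⁶ m/s.
KE = ½(8.80×10⁻²⁶)(6.853×10⁶)² ≈ 2.07×10⁻¹² J = 1.29×10⁷ eV.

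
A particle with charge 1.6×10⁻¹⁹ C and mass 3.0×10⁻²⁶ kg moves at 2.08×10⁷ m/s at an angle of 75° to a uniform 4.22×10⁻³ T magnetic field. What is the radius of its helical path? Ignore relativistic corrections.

r ≈ 893 m

v⊥ = v sinθ = 2.08×10⁷·sin75° ≈ 2.009×10⁷ m/s.
r = m v⊥/(|q|B) = (3.0×10⁻²⁶)(2.009×10⁷)/((1.6×10⁻¹⁹)(4.22×10⁻³)) ≈ 893 m.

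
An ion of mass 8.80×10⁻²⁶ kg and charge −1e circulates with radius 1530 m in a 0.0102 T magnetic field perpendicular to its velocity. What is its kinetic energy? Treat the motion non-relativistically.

v = |q|Br/m, then KE = ½mv² = (qBr)²/(2m).
v = (1.602×10⁻¹⁹)(0.0102)(1530)/8.80×10⁻²⁶ ≈ 2.841×10⁷ m/s.
KE = ½(8.80×10⁻²⁶)(2.841×10⁷)² ≈ 3.55×10⁻¹¹ J = 2.22×10⁸ eV.

KE ≈ 2.22×10⁸ eV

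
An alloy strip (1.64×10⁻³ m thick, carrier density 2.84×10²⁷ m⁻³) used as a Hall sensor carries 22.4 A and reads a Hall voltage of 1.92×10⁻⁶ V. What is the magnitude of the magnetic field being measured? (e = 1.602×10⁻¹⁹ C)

From V_H = IB/(n e t), B = V_H n e t / I.
B = (1.92×10⁻⁶)(2.84×10²⁷)(1.602×10⁻¹⁹)(1.64×10⁻³)/22.4 ≈ 0.0640 T.

B ≈ 0.0640 T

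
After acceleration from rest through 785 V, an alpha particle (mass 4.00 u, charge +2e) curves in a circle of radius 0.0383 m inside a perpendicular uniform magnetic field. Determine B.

v = √(2|q|V/m) = √(2·3.204×10⁻¹⁹·785/6.644×10⁻²⁷) ≈ 2.752×10⁵ m/s.
B = mv/(|q|r) = (6.644×10⁻²⁷)(2.752×10⁵)/((3.204×10⁻¹⁹)(0.0383)) ≈ 0.149 T.

B ≈ 0.149 T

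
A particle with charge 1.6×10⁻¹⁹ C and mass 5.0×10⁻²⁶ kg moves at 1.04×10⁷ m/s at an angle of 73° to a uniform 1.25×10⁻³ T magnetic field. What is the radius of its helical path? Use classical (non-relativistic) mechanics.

r ≈ 2490 m

v⊥ = v sinθ = 1.04×10⁷·sin73° ≈ 9.946×10⁶ m/s.
r = m v⊥/(|q|B) = (5.0×10⁻²⁶)(9.946×10⁶)/((1.6×10⁻¹⁹)(1.25×10⁻³)) ≈ 2490 m.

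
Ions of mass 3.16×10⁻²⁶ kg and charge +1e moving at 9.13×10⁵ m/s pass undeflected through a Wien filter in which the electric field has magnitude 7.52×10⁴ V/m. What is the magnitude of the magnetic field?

B = 0.0824 T

Balance of forces in the selector: qE = qvB ⇒ B = E/v.
B = 7.52×10⁴/9.13×10⁵ = 0.0824 T.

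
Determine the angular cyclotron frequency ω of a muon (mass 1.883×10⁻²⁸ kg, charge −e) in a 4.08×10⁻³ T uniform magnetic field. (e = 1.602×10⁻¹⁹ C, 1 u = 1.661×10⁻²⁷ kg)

ω ≈ 3.47×10⁶ rad/s

ω = |q|B/m.
ω = (1.602×10⁻¹⁹)(4.08×10⁻³)/1.883×10⁻²⁸ ≈ 3.47×10⁶ rad/s.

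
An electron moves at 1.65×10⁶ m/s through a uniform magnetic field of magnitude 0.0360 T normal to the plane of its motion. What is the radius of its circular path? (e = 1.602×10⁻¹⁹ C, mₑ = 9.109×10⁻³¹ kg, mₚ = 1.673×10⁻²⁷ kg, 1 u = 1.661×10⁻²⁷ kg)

r ≈ 2.61×10⁻⁴ m

The magnetic force provides the centripetal force: |q|vB = mv²/r.
r = mv/(|q|B) = (9.109×10⁻³¹)(1.65×10⁶)/((1.602×10⁻¹⁹)(0.0360)) ≈ 2.61×10⁻⁴ m.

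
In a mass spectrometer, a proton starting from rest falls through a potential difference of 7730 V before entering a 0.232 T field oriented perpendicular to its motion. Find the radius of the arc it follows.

Acceleration: |q|V = ½mv² ⇒ v = √(2|q|V/m) = √(2·1.602×10⁻¹⁹·7730/1.673×10⁻²⁷) ≈ 1.217×10⁶ m/s.
In the field: r = mv/(|q|B) = (1.673×10⁻²⁷)(1.217×10⁶)/((1.602×10⁻¹⁹)(0.232)) ≈ 0.0548 m.

r ≈ 0.0548 m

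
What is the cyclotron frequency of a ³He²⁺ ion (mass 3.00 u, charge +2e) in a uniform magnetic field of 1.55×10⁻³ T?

f ≈ 1.59×10⁴ Hz

f = |q|B/(2πm).
f = (3.204×10⁻¹⁹)(1.55×10⁻³)/(2π·4.983×10⁻²⁷) ≈ 1.59×10⁴ Hz.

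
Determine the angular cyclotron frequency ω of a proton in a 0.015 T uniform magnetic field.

ω ≈ 1.4×10⁶ rad/s

ω = |q|B/m.
ω = (1.602×10⁻¹⁹)(0.015)/1.673×10⁻²⁷ ≈ 1.4×10⁶ rad/s.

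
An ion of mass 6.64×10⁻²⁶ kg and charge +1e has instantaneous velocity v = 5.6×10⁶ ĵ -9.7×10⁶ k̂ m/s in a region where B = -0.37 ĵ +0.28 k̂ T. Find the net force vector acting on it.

v×B = (-2.02×10⁶, 0, 0) N/C.
F = q v×B = (1.602×10⁻¹⁹ C)·(-2.02×10⁶, 0, 0) = (-3.24×10⁻¹³, 0, 0) N.

F ≈ (-3.24×10⁻¹³, 0, 0) N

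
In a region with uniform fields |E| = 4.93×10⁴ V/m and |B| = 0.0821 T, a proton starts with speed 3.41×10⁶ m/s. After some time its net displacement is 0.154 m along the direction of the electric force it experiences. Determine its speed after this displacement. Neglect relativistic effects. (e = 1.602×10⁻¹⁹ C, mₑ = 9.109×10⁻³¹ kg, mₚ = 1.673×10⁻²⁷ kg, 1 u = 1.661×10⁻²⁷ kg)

B does no work; ΔKE = |q|E d.
½mv_f² = ½mv₀² + |q|Ed = ½(1.673×10⁻²⁷)(3.41×10⁶)² + (1.602×10⁻¹⁹)(4.93×10⁴)(0.154) ≈ 9.727×10⁻¹⁵ J + 1.216×10⁻¹⁵ J ≈ 1.094×10⁻¹⁴ J.
v_f = √(2·1.094×10⁻¹⁴/1.673×10⁻²⁷) ≈ 3.62×10⁶ m/s.

v_f ≈ 3.62×10⁶ m/s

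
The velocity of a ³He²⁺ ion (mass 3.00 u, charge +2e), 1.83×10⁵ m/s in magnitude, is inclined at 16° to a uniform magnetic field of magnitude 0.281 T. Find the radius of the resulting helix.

v⊥ = v sinθ = 1.83×10⁵·sin16° ≈ 5.044×10⁴ m/s.
r = m v⊥/(|q|B) = (4.983×10⁻²⁷)(5.044×10⁴)/((3.204×10⁻¹⁹)(0.281)) ≈ 2.79×10⁻³ m.

r ≈ 2.79×10⁻³ m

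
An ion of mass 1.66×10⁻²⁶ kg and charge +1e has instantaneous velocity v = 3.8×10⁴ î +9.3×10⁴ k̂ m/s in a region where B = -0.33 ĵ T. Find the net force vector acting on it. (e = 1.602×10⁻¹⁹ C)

v×B = (3.07×10⁴, 0, -1.25×10⁴) N/C.
F = q v×B = (1.602×10⁻¹⁹ C)·(3.07×10⁴, 0, -1.25×10⁴) = (4.92×10⁻¹⁵, 0, -2.01×10⁻¹⁵) N.

F ≈ (4.92×10⁻¹⁵, 0, -2.01×10⁻¹⁵) N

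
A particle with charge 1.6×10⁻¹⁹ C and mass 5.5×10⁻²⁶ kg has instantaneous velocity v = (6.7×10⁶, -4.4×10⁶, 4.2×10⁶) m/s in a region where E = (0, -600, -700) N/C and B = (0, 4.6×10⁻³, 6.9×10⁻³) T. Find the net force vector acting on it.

F ≈ (-7.95×10⁻¹⁵, -7.49×10⁻¹⁵, 4.82×10⁻¹⁵) N

v×B = (-4.97×10⁴, -4.62×10⁴, 3.08×10⁴) N/C.
E + v×B = (-4.97×10⁴, -4.68×10⁴, 3.01×10⁴) N/C.
F = q(E + v×B) = (1.6×10⁻¹⁹ C)·(-4.97×10⁴, -4.68×10⁴, 3.01×10⁴) = (-7.95×10⁻¹⁵, -7.49×10⁻¹⁵, 4.82×10⁻¹⁵) N.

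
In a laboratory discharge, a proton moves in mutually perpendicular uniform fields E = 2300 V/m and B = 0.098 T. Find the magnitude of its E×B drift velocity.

The steady drift has the magnetic force balancing the electric force, so v_d = E/B.
v_d = 2300/0.098 = 2.3×10⁴ m/s.

v_d ≈ 2.3×10⁴ m/s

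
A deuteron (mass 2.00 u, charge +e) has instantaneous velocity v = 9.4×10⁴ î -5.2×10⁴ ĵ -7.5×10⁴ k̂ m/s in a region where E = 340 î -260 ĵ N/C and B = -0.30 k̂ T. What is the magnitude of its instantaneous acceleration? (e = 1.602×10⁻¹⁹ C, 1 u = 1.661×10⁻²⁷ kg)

|a| ≈ 1.55×10¹² m/s²

v×B = (1.56×10⁴, 2.82×10⁴, 0) N/C.
E + v×B = (1.59×10⁴, 2.79×10⁴, 0) N/C.
F = q(E + v×B) = (1.602×10⁻¹⁹ C)·(1.59×10⁴, 2.79×10⁴, 0) = (2.55×10⁻¹⁵, 4.48×10⁻¹⁵, 0) N.
|a| = |F|/m = 5.153×10⁻¹⁵/3.322×10⁻²⁷ ≈ 1.55×10¹² m/s².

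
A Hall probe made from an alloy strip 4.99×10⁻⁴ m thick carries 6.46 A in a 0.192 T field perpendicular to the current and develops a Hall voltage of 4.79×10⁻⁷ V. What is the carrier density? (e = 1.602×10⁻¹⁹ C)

n ≈ 3.24×10²⁸ m⁻³

From V_H = IB/(n e t), n = IB/(V_H e t).
n = (6.46)(0.192)/((4.79×10⁻⁷)(1.602×10⁻¹⁹)(4.99×10⁻⁴)) ≈ 3.24×10²⁸ m⁻³.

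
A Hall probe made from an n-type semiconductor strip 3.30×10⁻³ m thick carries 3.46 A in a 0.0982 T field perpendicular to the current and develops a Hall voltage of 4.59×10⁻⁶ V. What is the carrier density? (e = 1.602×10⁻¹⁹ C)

From V_H = IB/(n e t), n = IB/(V_H e t).
n = (3.46)(0.0982)/((4.59×10⁻⁶)(1.602×10⁻¹⁹)(3.30×10⁻³)) ≈ 1.40×10²⁶ m⁻³.

n ≈ 1.40×10²⁶ m⁻³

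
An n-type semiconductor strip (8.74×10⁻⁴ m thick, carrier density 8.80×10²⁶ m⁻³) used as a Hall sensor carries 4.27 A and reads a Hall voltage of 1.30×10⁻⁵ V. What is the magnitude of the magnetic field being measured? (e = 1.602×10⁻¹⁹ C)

From V_H = IB/(n e t), B = V_H n e t / I.
B = (1.30×10⁻⁵)(8.80×10²⁶)(1.602×10⁻¹⁹)(8.74×10⁻⁴)/4.27 ≈ 0.375 T.

B ≈ 0.375 T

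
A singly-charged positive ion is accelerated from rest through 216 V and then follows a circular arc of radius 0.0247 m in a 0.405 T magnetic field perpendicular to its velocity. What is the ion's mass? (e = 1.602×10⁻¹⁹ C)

Combine |q|V = ½mv² and r = mv/(|q|B): eliminate v to get m = qB²r²/(2V).
m = (1.602×10⁻¹⁹)(0.405)²(0.0247)²/(2·216) ≈ 3.71×10⁻²⁶ kg.

m ≈ 3.71×10⁻²⁶ kg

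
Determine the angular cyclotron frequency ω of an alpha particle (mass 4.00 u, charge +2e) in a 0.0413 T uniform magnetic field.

ω ≈ 1.99×10⁶ rad/s

ω = |q|B/m.
ω = (3.204×10⁻¹⁹)(0.0413)/6.644×10⁻²⁷ ≈ 1.99×10⁶ rad/s.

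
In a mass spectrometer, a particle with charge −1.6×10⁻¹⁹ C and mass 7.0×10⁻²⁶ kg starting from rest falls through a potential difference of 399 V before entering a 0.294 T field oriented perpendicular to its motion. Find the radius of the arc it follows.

r ≈ 0.0636 m

Acceleration: |q|V = ½mv² ⇒ v = √(2|q|V/m) = √(2·1.6×10⁻¹⁹·399/7.0×10⁻²⁶) ≈ 4.271×10⁴ m/s.
In the field: r = mv/(|q|B) = (7.0×10⁻²⁶)(4.271×10⁴)/((1.6×10⁻¹⁹)(0.294)) ≈ 0.0636 m.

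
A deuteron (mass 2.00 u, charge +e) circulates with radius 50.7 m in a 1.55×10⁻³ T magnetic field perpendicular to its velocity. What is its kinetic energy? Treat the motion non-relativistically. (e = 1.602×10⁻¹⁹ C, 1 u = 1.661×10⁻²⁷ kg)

KE ≈ 1.49×10⁵ eV

v = |q|Br/m, then KE = ½mv² = (qBr)²/(2m).
v = (1.602×10⁻¹⁹)(1.55×10⁻³)(50.7)/3.322×10⁻²⁷ ≈ 3.790×10⁶ m/s.
KE = ½(3.322×10⁻²⁷)(3.790×10⁶)² ≈ 2.39×10⁻¹⁴ J = 1.49×10⁵ eV.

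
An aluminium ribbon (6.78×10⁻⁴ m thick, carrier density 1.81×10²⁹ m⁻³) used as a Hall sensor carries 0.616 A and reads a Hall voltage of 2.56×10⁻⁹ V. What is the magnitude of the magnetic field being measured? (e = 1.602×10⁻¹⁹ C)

From V_H = IB/(n e t), B = V_H n e t / I.
B = (2.56×10⁻⁹)(1.81×10²⁹)(1.602×10⁻¹⁹)(6.78×10⁻⁴)/0.616 ≈ 0.0817 T.

B ≈ 0.0817 T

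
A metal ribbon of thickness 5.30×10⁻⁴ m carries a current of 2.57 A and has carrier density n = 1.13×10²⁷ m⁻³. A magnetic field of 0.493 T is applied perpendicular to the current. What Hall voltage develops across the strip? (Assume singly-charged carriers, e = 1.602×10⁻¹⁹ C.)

V_H = IB/(n e t).
V_H = (2.57)(0.493)/((1.13×10²⁷)(1.602×10⁻¹⁹)(5.30×10⁻⁴)) ≈ 1.32×10⁻⁵ V.

V_H ≈ 1.32×10⁻⁵ V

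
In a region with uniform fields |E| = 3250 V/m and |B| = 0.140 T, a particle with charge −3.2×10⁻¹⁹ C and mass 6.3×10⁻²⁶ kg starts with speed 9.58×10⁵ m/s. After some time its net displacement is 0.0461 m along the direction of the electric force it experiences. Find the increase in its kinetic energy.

The magnetic force is always ⟂ v and does no work; only the electric force changes KE.
ΔKE = F_E · d = |q|E d = (3.2×10⁻¹⁹)(3250)(0.0461) ≈ 4.79×10⁻¹⁷ J.

ΔKE ≈ 4.79×10⁻¹⁷ J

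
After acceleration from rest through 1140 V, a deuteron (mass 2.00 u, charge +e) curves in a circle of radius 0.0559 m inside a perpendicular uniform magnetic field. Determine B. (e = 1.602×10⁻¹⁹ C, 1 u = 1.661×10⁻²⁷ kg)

v = √(2|q|V/m) = √(2·1.602×10⁻¹⁹·1140/3.322×10⁻²⁷) ≈ 3.316×10⁵ m/s.
B = mv/(|q|r) = (3.322×10⁻²⁷)(3.316×10⁵)/((1.602×10⁻¹⁹)(0.0559)) ≈ 0.123 T.

B ≈ 0.123 T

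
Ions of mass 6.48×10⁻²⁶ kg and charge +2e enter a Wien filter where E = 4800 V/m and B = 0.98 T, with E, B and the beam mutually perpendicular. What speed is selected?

Straight-line motion ⇒ electric and magnetic forces cancel, so E = vB.
v = E/B = 4800/0.98 = 4900 m/s.
The result is independent of the particle's charge and mass.

v = 4900 m/s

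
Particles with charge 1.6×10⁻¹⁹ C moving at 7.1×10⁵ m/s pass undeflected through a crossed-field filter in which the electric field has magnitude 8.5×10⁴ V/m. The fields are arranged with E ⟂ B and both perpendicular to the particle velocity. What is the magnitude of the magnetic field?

B = 0.12 T

Balance of forces in the selector: qE = qvB ⇒ B = E/v.
B = 8.5×10⁴/7.1×10⁵ = 0.12 T.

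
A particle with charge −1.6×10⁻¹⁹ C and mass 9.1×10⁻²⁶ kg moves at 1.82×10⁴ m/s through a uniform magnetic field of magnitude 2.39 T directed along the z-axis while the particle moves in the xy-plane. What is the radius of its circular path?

r ≈ 4.33×10⁻³ m

The magnetic force provides the centripetal force: |q|vB = mv²/r.
r = mv/(|q|B) = (9.1×10⁻²⁶)(1.82×10⁴)/((1.6×10⁻¹⁹)(2.39)) ≈ 4.33×10⁻³ m.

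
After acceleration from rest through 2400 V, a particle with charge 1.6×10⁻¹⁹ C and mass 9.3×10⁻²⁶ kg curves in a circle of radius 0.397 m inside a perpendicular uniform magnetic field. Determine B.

v = √(2|q|V/m) = √(2·1.6×10⁻¹⁹·2400/9.3×10⁻²⁶) ≈ 9.087×10⁴ m/s.
B = mv/(|q|r) = (9.3×10⁻²⁶)(9.087×10⁴)/((1.6×10⁻¹⁹)(0.397)) ≈ 0.133 T.

B ≈ 0.133 T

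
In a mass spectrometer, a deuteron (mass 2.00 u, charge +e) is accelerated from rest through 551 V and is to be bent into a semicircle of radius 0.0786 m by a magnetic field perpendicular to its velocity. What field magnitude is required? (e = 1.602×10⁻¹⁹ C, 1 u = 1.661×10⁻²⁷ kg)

v = √(2|q|V/m) = √(2·1.602×10⁻¹⁹·551/3.322×10⁻²⁷) ≈ 2.305×10⁵ m/s.
B = mv/(|q|r) = (3.322×10⁻²⁷)(2.305×10⁵)/((1.602×10⁻¹⁹)(0.0786)) ≈ 0.0608 T.

B ≈ 0.0608 T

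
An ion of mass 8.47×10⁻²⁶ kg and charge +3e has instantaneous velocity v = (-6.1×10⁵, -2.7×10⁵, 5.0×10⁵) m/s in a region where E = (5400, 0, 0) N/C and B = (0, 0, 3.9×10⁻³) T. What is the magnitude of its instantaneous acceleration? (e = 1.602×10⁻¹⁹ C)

|a| ≈ 2.81×10¹⁰ m/s²

v×B = (-1050, 2380, 0) N/C.
E + v×B = (4350, 2380, 0) N/C.
F = q(E + v×B) = (4.806×10⁻¹⁹ C)·(4350, 2380, 0) = (2.09×10⁻¹⁵, 1.14×10⁻¹⁵, 0) N.
|a| = |F|/m = 2.382×10⁻¹⁵/8.47×10⁻²⁶ ≈ 2.81×10¹⁰ m/s².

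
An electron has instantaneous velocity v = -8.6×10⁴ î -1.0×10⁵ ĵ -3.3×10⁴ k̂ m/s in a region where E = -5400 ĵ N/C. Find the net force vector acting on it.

F ≈ (0, 8.65×10⁻¹⁶, 0) N

Only an electric field acts, so F = qE = (−1.602×10⁻¹⁹ C)·(0, -5400, 0) = (0, 8.65×10⁻¹⁶, 0) N.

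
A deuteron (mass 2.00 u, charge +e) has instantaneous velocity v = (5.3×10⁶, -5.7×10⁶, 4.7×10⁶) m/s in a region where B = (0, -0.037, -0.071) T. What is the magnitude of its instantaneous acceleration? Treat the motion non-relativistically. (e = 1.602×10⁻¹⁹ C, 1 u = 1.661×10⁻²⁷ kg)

v×B = (5.79×10⁵, 3.76×10⁵, -1.96×10⁵) N/C.
F = q v×B = (1.602×10⁻¹⁹ C)·(5.79×10⁵, 3.76×10⁵, -1.96×10⁵) = (9.27×10⁻¹⁴, 6.03×10⁻¹⁴, -3.14×10⁻¹⁴) N.
|a| = |F|/m = 1.149×10⁻¹³/3.322×10⁻²⁷ ≈ 3.46×10¹³ m/s².

|a| ≈ 3.46×10¹³ m/s²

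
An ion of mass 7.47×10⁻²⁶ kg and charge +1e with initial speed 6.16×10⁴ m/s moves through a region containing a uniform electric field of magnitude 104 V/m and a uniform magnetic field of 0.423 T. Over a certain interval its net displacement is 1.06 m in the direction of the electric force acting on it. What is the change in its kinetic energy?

ΔKE ≈ 1.77×10⁻¹⁷ J

The magnetic force is always ⟂ v and does no work; only the electric force changes KE.
ΔKE = F_E · d = |q|E d = (1.602×10⁻¹⁹)(104)(1.06) ≈ 1.77×10⁻¹⁷ J.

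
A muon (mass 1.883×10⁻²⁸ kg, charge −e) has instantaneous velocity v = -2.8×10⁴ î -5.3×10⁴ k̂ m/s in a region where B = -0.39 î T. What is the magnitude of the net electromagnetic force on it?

v×B = (0, 2.07×10⁴, 0) N/C.
F = q v×B = (−1.602×10⁻¹⁹ C)·(0, 2.07×10⁴, 0) = (0, -3.31×10⁻¹⁵, 0) N.
|F| = 3.31×10⁻¹⁵ N.

|F| ≈ 3.31×10⁻¹⁵ N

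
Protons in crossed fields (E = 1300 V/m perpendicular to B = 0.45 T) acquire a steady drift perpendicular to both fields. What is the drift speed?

v_d ≈ 2900 m/s

The E×B drift speed is v_d = E/B.
v_d = 1300/0.45 = 2900 m/s.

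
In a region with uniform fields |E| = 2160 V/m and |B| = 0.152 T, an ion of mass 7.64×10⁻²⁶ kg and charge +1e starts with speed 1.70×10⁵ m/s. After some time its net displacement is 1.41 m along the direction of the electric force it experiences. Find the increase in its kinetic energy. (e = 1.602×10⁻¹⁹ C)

ΔKE ≈ 4.88×10⁻¹⁶ J

The magnetic force is always ⟂ v and does no work; only the electric force changes KE.
ΔKE = F_E · d = |q|E d = (1.602×10⁻¹⁹)(2160)(1.41) ≈ 4.88×10⁻¹⁶ J.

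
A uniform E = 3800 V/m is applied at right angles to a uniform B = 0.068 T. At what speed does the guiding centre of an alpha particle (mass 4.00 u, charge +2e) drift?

In crossed fields the guiding centre drifts at v_d = |E×B|/B² = E/B, independent of charge and mass.
v_d = 3800/0.068 = 5.6×10⁴ m/s.

v_d ≈ 5.6×10⁴ m/s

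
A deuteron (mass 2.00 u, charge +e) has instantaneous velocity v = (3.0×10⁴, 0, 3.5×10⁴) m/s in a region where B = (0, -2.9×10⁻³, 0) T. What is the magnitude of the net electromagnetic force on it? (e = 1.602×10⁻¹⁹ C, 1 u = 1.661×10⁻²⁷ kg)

|F| ≈ 2.14×10⁻¹⁷ N

v×B = (102, 0, -87.0) N/C.
F = q v×B = (1.602×10⁻¹⁹ C)·(102, 0, -87.0) = (1.63×10⁻¹⁷, 0, -1.39×10⁻¹⁷) N.
|F| = 2.14×10⁻¹⁷ N.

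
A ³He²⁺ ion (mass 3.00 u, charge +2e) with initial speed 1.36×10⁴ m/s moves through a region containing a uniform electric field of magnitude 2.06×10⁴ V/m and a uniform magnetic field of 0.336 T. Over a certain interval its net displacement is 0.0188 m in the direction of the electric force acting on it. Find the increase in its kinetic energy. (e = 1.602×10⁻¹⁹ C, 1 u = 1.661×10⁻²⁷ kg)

The magnetic force is always ⟂ v and does no work; only the electric force changes KE.
ΔKE = F_E · d = |q|E d = (3.204×10⁻¹⁹)(2.06×10⁴)(0.0188) ≈ 1.24×10⁻¹⁶ J.

ΔKE ≈ 1.24×10⁻¹⁶ J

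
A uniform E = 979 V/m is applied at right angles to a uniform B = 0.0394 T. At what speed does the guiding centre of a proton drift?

The E×B drift speed is v_d = E/B.
v_d = 979/0.0394 = 2.48×10⁴ m/s.

v_d ≈ 2.48×10⁴ m/s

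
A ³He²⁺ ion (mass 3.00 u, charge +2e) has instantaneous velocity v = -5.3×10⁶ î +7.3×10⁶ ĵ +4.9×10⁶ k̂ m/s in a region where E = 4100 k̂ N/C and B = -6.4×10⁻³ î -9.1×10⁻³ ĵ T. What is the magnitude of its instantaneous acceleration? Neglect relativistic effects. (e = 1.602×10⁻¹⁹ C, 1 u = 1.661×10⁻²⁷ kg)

|a| ≈ 7.27×10¹² m/s²

v×B = (4.46×10⁴, -3.14×10⁴, 9.50×10⁴) N/C.
E + v×B = (4.46×10⁴, -3.14×10⁴, 9.90×10⁴) N/C.
F = q(E + v×B) = (3.204×10⁻¹⁹ C)·(4.46×10⁴, -3.14×10⁴, 9.90×10⁴) = (1.43×10⁻¹⁴, -1.00×10⁻¹⁴, 3.17×10⁻¹⁴) N.
|a| = |F|/m = 3.622×10⁻¹⁴/4.983×10⁻²⁷ ≈ 7.27×10¹² m/s².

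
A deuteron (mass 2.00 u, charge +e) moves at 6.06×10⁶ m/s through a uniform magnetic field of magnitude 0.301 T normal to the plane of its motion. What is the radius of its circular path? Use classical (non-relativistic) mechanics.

The magnetic force provides the centripetal force: |q|vB = mv²/r.
r = mv/(|q|B) = (3.322×10⁻²⁷)(6.06×10⁶)/((1.602×10⁻¹⁹)(0.301)) ≈ 0.417 m.

r ≈ 0.417 m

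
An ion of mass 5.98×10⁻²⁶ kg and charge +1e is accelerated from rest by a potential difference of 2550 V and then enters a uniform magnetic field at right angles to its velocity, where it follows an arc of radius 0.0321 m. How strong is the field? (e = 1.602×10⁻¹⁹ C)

B ≈ 1.36 T

v = √(2|q|V/m) = √(2·1.602×10⁻¹⁹·2550/5.98×10⁻²⁶) ≈ 1.169×10⁵ m/s.
B = mv/(|q|r) = (5.98×10⁻²⁶)(1.169×10⁵)/((1.602×10⁻¹⁹)(0.0321)) ≈ 1.36 T.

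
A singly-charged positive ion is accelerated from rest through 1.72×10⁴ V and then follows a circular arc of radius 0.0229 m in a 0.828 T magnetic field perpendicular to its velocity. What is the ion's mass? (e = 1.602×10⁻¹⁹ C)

m ≈ 1.67×10⁻²⁷ kg

Combine |q|V = ½mv² and r = mv/(|q|B): eliminate v to get m = qB²r²/(2V).
m = (1.602×10⁻¹⁹)(0.828)²(0.0229)²/(2·1.72×10⁴) ≈ 1.67×10⁻²⁷ kg.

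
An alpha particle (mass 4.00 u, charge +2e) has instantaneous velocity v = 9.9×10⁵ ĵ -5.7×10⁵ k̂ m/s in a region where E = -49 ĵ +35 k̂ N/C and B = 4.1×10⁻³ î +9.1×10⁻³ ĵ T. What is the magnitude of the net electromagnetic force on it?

|F| ≈ 2.24×10⁻¹⁵ N

v×B = (5190, -2340, -4060) N/C.
E + v×B = (5190, -2390, -4020) N/C.
F = q(E + v×B) = (3.204×10⁻¹⁹ C)·(5190, -2390, -4020) = (1.66×10⁻¹⁵, -7.64×10⁻¹⁶, -1.29×10⁻¹⁵) N.
|F| = 2.24×10⁻¹⁵ N.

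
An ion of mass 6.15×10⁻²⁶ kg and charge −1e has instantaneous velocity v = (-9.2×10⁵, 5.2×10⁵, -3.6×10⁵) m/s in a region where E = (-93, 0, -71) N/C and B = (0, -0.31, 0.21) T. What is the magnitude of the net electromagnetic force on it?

v×B = (-2400, 1.93×10⁵, 2.85×10⁵) N/C.
E + v×B = (-2490, 1.93×10⁵, 2.85×10⁵) N/C.
F = q(E + v×B) = (−1.602×10⁻¹⁹ C)·(-2490, 1.93×10⁵, 2.85×10⁵) = (3.99×10⁻¹⁶, -3.10×10⁻¹⁴, -4.57×10⁻¹⁴) N.
|F| = 5.52×10⁻¹⁴ N.

|F| ≈ 5.52×10⁻¹⁴ N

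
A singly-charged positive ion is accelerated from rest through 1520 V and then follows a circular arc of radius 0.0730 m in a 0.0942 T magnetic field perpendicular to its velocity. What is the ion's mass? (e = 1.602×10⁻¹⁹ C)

m ≈ 2.49×10⁻²⁷ kg

Combine |q|V = ½mv² and r = mv/(|q|B): eliminate v to get m = qB²r²/(2V).
m = (1.602×10⁻¹⁹)(0.0942)²(0.0730)²/(2·1520) ≈ 2.49×10⁻²⁷ kg.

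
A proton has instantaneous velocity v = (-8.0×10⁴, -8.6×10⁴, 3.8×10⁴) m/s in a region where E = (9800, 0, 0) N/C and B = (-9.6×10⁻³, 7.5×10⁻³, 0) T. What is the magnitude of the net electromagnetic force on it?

v×B = (-285, -365, -1430) N/C.
E + v×B = (9520, -365, -1430) N/C.
F = q(E + v×B) = (1.602×10⁻¹⁹ C)·(9520, -365, -1430) = (1.52×10⁻¹⁵, -5.84×10⁻¹⁷, -2.28×10⁻¹⁶) N.
|F| = 1.54×10⁻¹⁵ N.

|F| ≈ 1.54×10⁻¹⁵ N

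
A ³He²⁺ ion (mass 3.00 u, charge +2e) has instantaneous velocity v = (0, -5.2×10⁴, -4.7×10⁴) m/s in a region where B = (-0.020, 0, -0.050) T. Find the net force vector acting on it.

F ≈ (8.33×10⁻¹⁶, 3.01×10⁻¹⁶, -3.33×10⁻¹⁶) N

v×B = (2600, 940, -1040) N/C.
F = q v×B = (3.204×10⁻¹⁹ C)·(2600, 940, -1040) = (8.33×10⁻¹⁶, 3.01×10⁻¹⁶, -3.33×10⁻¹⁶) N.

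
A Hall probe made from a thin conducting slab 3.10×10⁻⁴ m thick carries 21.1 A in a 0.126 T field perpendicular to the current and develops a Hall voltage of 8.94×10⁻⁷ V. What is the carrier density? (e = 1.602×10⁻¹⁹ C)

From V_H = IB/(n e t), n = IB/(V_H e t).
n = (21.1)(0.126)/((8.94×10⁻⁷)(1.602×10⁻¹⁹)(3.10×10⁻⁴)) ≈ 5.99×10²⁸ m⁻³.

n ≈ 5.99×10²⁸ m⁻³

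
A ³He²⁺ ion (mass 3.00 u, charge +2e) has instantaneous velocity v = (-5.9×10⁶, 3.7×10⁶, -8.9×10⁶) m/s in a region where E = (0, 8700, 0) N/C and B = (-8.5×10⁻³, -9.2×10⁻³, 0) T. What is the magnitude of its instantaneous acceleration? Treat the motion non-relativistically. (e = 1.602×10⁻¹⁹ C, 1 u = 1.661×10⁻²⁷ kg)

v×B = (-8.19×10⁴, 7.56×10⁴, 8.57×10⁴) N/C.
E + v×B = (-8.19×10⁴, 8.44×10⁴, 8.57×10⁴) N/C.
F = q(E + v×B) = (3.204×10⁻¹⁹ C)·(-8.19×10⁴, 8.44×10⁴, 8.57×10⁴) = (-2.62×10⁻¹⁴, 2.70×10⁻¹⁴, 2.75×10⁻¹⁴) N.
|a| = |F|/m = 4.662×10⁻¹⁴/4.983×10⁻²⁷ ≈ 9.36×10¹² m/s².

|a| ≈ 9.36×10¹² m/s²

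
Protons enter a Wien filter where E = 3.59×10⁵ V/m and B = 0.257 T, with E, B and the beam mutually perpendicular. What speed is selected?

v = 1.40×10⁶ m/s

Zero net Lorentz force requires |qE| = |q v×B|, i.e. E = vB.
v = E/B = 3.59×10⁵/0.257 = 1.40×10⁶ m/s.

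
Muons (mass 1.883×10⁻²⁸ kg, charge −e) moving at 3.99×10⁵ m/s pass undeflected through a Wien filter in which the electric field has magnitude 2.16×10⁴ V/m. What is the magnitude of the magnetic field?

B = 0.0541 T

Balance of forces in the selector: qE = qvB ⇒ B = E/v.
B = 2.16×10⁴/3.99×10⁵ = 0.0541 T.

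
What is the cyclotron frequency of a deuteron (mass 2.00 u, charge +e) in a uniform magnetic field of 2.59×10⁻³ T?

f ≈ 1.99×10⁴ Hz

f = |q|B/(2πm).
f = (1.602×10⁻¹⁹)(2.59×10⁻³)/(2π·3.322×10⁻²⁷) ≈ 1.99×10⁴ Hz.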